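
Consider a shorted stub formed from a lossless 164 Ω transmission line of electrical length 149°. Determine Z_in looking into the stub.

Z_in ≈ −j98.5 Ω

tan(βl) = -0.601
For a shorted stub, Z_in = jZ_0·tan(βl)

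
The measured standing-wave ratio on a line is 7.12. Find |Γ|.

|Γ| ≈ 0.754

|Γ| = (S − 1)/(S + 1) = (7.12 − 1)/(7.12 + 1) = 6.12/8.12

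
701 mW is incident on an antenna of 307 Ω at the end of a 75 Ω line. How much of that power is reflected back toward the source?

Γ = (307 − 75)/(307 + 75) = 0.607
|Γ|² = 0.369
P_refl = |Γ|²·P_inc = 259 mW, P_del = (1 − |Γ|²)·P_inc = 442 mW

P_reflected ≈ 259 mW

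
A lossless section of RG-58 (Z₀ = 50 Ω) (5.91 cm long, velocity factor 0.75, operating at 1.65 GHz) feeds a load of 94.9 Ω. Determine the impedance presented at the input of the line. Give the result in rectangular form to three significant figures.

λ = v/f = 0.75·c / 1.65 GHz = 0.136 m
βl = 2π·l/λ = 2π × 0.433 = 156°
tan(βl) = tan(156°) = -0.445
Z_in = Z_0·(Z_L + jZ_0·tanβl)/(Z_0 + jZ_L·tanβl)
     = 50·(94.9 − j22.2)/(50 − j42.2)

Z_in ≈ 66.4 + j33.8 Ω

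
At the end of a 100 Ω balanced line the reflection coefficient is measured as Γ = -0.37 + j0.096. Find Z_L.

Z_L = Z_0·(1 + Γ)/(1 − Γ) = 100·(0.63 + j0.096)/(1.37 − j0.096)

Z_L ≈ 45.3 + j10.2 Ω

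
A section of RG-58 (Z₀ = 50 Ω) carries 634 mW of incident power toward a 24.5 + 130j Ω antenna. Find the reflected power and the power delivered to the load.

|Γ| = |(-25.5 + j130)/(74.5 + j130)| = 0.884
|Γ|² = 0.782
P_refl = |Γ|²·P_inc = 496 mW, P_del = (1 − |Γ|²)·P_inc = 138 mW

P_reflected ≈ 496 mW; P_delivered ≈ 138 mW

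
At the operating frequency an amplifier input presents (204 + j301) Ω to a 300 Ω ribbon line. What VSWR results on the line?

VSWR ≈ 3.33

Γ = (Z_L − Z_0)/(Z_L + Z_0) = (-96 + j301)/(504 + j301)
|Γ| = 316/587 = 0.538
VSWR = (1 + |Γ|)/(1 − |Γ|) = 1.54/0.462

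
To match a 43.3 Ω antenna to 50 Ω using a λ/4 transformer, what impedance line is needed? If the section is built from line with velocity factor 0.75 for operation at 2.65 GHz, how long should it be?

Z_qwt ≈ 46.5 Ω; length ≈ 2.12 cm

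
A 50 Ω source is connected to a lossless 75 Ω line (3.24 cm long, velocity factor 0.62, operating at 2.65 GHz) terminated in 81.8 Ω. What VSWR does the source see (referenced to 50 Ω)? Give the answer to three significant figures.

VSWR ≈ 1.62

λ = v/f = 0.62·c / 2.65 GHz = 0.0702 m
βl = 2π·l/λ = 2π × 0.462 = 166°
tan(βl) = -0.246
Z_in = Z_0·(Z_L + jZ_0·tanβl)/(Z_0 + jZ_L·tanβl) = 80.9 + j3.26 Ω
Γ_s = (Z_in − Z_s)/(Z_in + Z_s) = (30.9 + j3.26)/(131 + j3.26), |Γ_s| = 0.237
VSWR = (1 + |Γ_s|)/(1 − |Γ_s|)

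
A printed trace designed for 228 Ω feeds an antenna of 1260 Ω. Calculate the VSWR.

Γ = (1260 − 228)/(1260 + 228) = 0.694
VSWR = (1 + 0.694)/(1 − 0.694)

VSWR ≈ 5.53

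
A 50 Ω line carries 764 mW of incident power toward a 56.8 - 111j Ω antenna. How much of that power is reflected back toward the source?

P_reflected ≈ 398 mW

|Γ| = |(6.8 − j111)/(106.8 − j111)| = 0.722
|Γ|² = 0.521
P_refl = |Γ|²·P_inc = 398 mW, P_del = (1 − |Γ|²)·P_inc = 366 mW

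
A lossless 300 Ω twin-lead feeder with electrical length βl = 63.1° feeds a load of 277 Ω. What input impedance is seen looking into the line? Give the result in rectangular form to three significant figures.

tan(βl) = tan(63.1°) = 1.97
Z_in = Z_0·(Z_L + jZ_0·tanβl)/(Z_0 + jZ_L·tanβl)
     = 300·(277 + j591)/(300 + j546)

Z_in ≈ 314 + j20.2 Ω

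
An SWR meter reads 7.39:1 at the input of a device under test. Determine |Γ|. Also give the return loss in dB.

|Γ| ≈ 0.762; return loss ≈ 2.37 dB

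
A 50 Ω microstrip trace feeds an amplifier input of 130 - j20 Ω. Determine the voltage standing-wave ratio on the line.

Γ = (Z_L − Z_0)/(Z_L + Z_0) = (80 − j20)/(180 − j20)
|Γ| = 82.5/181 = 0.455
VSWR = (1 + |Γ|)/(1 − |Γ|) = 1.46/0.545

VSWR ≈ 2.67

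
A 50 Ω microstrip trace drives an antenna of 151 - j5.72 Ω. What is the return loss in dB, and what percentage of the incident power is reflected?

RL ≈ 5.97 dB; 25.3% of incident power reflected

Γ = (101 − j5.72)/(201 − j5.72), |Γ| = 0.503
RL = −20·log₁₀(0.503) = 5.97 dB
P_refl/P_inc = |Γ|² = 0.253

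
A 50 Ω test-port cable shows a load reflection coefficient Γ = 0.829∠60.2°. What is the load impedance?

Z_L = Z_0·(1 + Γ)/(1 − Γ) = 50·(1.41 + j0.719)/(0.588 − j0.719)

Z_L ≈ 18.1 + j83.3 Ω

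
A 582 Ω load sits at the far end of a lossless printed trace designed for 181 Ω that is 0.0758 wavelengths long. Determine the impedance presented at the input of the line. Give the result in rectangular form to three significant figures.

βl = 2π × 0.0758 = 27.3°
tan(βl) = tan(27.3°) = 0.516
Z_in = Z_0·(Z_L + jZ_0·tanβl)/(Z_0 + jZ_L·tanβl)
     = 181·(582 + j93.4)/(181 + j300)

Z_in ≈ 196 − j232 Ω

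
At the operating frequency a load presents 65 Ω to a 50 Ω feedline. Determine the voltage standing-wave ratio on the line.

VSWR ≈ 1.3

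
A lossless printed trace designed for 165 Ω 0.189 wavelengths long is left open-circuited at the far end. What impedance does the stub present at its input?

βl = 2π × 0.189 = 68°
tan(βl) = 2.48
For an open-circuited stub, Z_in = −jZ_0·cot(βl) = −jZ_0/tan(βl)

Z_in ≈ −j66.5 Ω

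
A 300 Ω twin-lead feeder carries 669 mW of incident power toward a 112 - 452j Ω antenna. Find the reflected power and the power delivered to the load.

P_reflected ≈ 429 mW; P_delivered ≈ 240 mW

|Γ| = |(-188 − j452)/(412 − j452)| = 0.8
|Γ|² = 0.641
P_refl = |Γ|²·P_inc = 429 mW, P_del = (1 − |Γ|²)·P_inc = 240 mW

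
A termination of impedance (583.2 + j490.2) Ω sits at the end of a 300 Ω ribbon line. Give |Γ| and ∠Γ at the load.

Γ = (Z_L − Z_0)/(Z_L + Z_0) = (283.2 + j490.2)/(883.2 + j490.2)
|Γ| = 566/1010 = 0.56

Γ ≈ 0.56 ∠ 31°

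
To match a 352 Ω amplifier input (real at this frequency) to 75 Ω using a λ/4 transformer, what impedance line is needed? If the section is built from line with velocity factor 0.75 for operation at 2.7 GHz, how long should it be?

Z_qwt = √(Z_0·R_L) = √(75 × 352) = √26400
λ = 0.75·c/f = 0.0833 m, so l = λ/4 = 0.0208 m

Z_qwt ≈ 162 Ω; length ≈ 2.08 cm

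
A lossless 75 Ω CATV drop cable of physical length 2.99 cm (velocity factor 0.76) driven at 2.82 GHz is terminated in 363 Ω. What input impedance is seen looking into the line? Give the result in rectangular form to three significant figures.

Z_in ≈ 28 + j64.8 Ω

λ = v/f = 0.76·c / 2.82 GHz = 0.0809 m
βl = 2π·l/λ = 2π × 0.37 = 133°
tan(βl) = tan(133°) = -1.07
Z_in = Z_0·(Z_L + jZ_0·tanβl)/(Z_0 + jZ_L·tanβl)
     = 75·(363 − j80.1)/(75 − j387)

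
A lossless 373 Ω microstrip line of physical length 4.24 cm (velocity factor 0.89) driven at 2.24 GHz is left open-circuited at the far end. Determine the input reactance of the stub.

λ = v/f = 0.89·c / 2.24 GHz = 0.119 m
βl = 2π·l/λ = 2π × 0.356 = 128°
tan(βl) = -1.28
For an open-circuited stub, Z_in = −jZ_0·cot(βl) = −jZ_0/tan(βl)

X_in ≈ 292 Ω (inductive)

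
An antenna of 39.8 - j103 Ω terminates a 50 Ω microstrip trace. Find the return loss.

RL ≈ 2.41 dB

Γ = (-10.2 − j103)/(89.8 − j103), |Γ| = 0.757
RL = −20·log₁₀|Γ| = −20·log₁₀(0.757)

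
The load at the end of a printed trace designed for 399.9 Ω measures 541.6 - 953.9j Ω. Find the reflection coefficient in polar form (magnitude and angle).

Γ ≈ 0.72 ∠ -36.2°

Γ = (Z_L − Z_0)/(Z_L + Z_0) = (141.7 − j953.9)/(941.5 − j953.9)
|Γ| = 964/1340 = 0.72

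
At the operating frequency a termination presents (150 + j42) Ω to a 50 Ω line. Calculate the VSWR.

Γ = (Z_L − Z_0)/(Z_L + Z_0) = (100 + j42)/(200 + j42)
|Γ| = 108/204 = 0.531
VSWR = (1 + |Γ|)/(1 − |Γ|) = 1.53/0.469

VSWR ≈ 3.26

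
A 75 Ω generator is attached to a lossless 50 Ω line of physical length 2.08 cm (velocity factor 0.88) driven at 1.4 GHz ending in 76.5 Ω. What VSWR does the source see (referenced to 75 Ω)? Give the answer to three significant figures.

λ = v/f = 0.88·c / 1.4 GHz = 0.189 m
βl = 2π·l/λ = 2π × 0.11 = 39.7°
tan(βl) = 0.83
Z_in = Z_0·(Z_L + jZ_0·tanβl)/(Z_0 + jZ_L·tanβl) = 49.4 − j21.3 Ω
Γ_s = (Z_in − Z_s)/(Z_in + Z_s) = (-25.6 − j21.3)/(124 − j21.3), |Γ_s| = 0.264
VSWR = (1 + |Γ_s|)/(1 − |Γ_s|)

VSWR ≈ 1.72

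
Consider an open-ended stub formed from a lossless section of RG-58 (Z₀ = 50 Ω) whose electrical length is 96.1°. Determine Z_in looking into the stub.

Z_in ≈ +j5.34 Ω

tan(βl) = -9.36
For an open-ended stub, Z_in = −jZ_0·cot(βl) = −jZ_0/tan(βl)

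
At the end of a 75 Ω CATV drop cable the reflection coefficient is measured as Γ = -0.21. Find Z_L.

Z_L = Z_0·(1 + Γ)/(1 − Γ) = 75·(0.79)/(1.21)

Z_L ≈ 49 Ω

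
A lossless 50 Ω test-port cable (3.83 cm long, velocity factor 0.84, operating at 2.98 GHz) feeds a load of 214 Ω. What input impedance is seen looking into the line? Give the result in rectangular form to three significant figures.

Z_in ≈ 86.6 + j97.7 Ω

λ = v/f = 0.84·c / 2.98 GHz = 0.0846 m
βl = 2π·l/λ = 2π × 0.453 = 163°
tan(βl) = tan(163°) = -0.305
Z_in = Z_0·(Z_L + jZ_0·tanβl)/(Z_0 + jZ_L·tanβl)
     = 50·(214 − j15.2)/(50 − j65.2)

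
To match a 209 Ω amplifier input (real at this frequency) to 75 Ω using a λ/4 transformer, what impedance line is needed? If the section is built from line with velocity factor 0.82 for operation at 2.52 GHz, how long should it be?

Z_qwt ≈ 125 Ω; length ≈ 2.44 cm

Z_qwt = √(Z_0·R_L) = √(75 × 209) = √15680
λ = 0.82·c/f = 0.0976 m, so l = λ/4 = 0.0244 m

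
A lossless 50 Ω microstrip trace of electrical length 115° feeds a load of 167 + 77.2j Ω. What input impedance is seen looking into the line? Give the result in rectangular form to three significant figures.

Z_in ≈ 13.4 + j15.3 Ω

tan(βl) = tan(115°) = -2.14
Z_in = Z_0·(Z_L + jZ_0·tanβl)/(Z_0 + jZ_L·tanβl)
     = 50·(167 − j30)/(216 − j358)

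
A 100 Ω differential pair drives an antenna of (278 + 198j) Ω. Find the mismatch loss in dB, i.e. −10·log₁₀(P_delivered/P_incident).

Γ = (178 + j198)/(378 + j198), |Γ| = 0.624
|Γ|² = 0.389, so P_del/P_inc = 1 − |Γ|² = 0.611
ML = −10·log₁₀(1 − |Γ|²)

mismatch loss ≈ 2.14 dB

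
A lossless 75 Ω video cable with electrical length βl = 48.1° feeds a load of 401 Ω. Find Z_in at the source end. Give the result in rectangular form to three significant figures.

tan(βl) = tan(48.1°) = 1.11
Z_in = Z_0·(Z_L + jZ_0·tanβl)/(Z_0 + jZ_L·tanβl)
     = 75·(401 + j83.6)/(75 + j447)

Z_in ≈ 24.6 − j63.2 Ω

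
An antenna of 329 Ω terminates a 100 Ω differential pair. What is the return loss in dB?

Γ = (329 − 100)/(329 + 100) = 0.534
RL = −20·log₁₀|Γ| = −20·log₁₀(0.534)

RL ≈ 5.45 dB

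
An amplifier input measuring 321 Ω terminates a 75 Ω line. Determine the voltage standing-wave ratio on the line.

VSWR ≈ 4.28

Γ = (321 − 75)/(321 + 75) = 0.621
VSWR = (1 + 0.621)/(1 − 0.621)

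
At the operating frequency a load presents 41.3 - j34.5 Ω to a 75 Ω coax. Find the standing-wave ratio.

VSWR ≈ 2.32

Γ = (Z_L − Z_0)/(Z_L + Z_0) = (-33.7 − j34.5)/(116.3 − j34.5)
|Γ| = 48.2/121 = 0.398
VSWR = (1 + |Γ|)/(1 − |Γ|) = 1.4/0.602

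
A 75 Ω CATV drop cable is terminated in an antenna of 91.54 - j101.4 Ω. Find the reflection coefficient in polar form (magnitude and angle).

Γ = (Z_L − Z_0)/(Z_L + Z_0) = (16.54 − j101.4)/(166.5 − j101.4)
|Γ| = 103/195 = 0.527

Γ ≈ 0.527 ∠ -49.4°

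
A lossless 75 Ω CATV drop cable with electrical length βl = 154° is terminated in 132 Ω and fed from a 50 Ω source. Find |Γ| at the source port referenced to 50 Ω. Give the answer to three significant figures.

tan(βl) = -0.488
Z_in = Z_0·(Z_L + jZ_0·tanβl)/(Z_0 + jZ_L·tanβl) = 94.1 + j44.2 Ω
Γ_s = (Z_in − Z_s)/(Z_in + Z_s) = (44.1 + j44.2)/(144 + j44.2), |Γ_s| = 0.414

|Γ| ≈ 0.414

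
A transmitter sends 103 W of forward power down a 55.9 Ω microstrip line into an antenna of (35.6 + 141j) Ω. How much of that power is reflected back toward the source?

|Γ| = |(-20.3 + j141)/(91.5 + j141)| = 0.848
|Γ|² = 0.718
P_refl = |Γ|²·P_inc = 74 W, P_del = (1 − |Γ|²)·P_inc = 29 W

P_reflected ≈ 74 W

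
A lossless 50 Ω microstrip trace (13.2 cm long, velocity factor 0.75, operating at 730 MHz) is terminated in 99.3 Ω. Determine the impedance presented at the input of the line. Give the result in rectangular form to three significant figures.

λ = v/f = 0.75·c / 730 MHz = 0.308 m
βl = 2π·l/λ = 2π × 0.428 = 154°
tan(βl) = tan(154°) = -0.484
Z_in = Z_0·(Z_L + jZ_0·tanβl)/(Z_0 + jZ_L·tanβl)
     = 50·(99.3 − j24.2)/(50 − j48.1)

Z_in ≈ 63.7 + j37 Ω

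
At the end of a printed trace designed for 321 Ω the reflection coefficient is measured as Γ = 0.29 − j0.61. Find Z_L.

Z_L = Z_0·(1 + Γ)/(1 − Γ) = 321·(1.29 − j0.61)/(0.71 + j0.61)

Z_L ≈ 199 − j447 Ω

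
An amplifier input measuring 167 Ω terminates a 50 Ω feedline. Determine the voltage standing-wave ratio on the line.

Γ = (167 − 50)/(167 + 50) = 0.539
VSWR = (1 + 0.539)/(1 − 0.539)

VSWR ≈ 3.34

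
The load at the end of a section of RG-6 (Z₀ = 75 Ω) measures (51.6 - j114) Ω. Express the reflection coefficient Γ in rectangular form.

Γ ≈ 0.346 − j0.589

Γ = (Z_L − Z_0)/(Z_L + Z_0) = (-23.4 − j114)/(126.6 − j114)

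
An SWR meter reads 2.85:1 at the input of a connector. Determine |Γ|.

|Γ| = (S − 1)/(S + 1) = (2.85 − 1)/(2.85 + 1) = 1.85/3.85

|Γ| ≈ 0.481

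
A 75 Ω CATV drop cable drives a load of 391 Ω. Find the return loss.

RL ≈ 3.37 dB

Γ = (391 − 75)/(391 + 75) = 0.678
RL = −20·log₁₀|Γ| = −20·log₁₀(0.678)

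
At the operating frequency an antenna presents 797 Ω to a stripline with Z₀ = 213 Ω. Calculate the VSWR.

Γ = (797 − 213)/(797 + 213) = 0.578
VSWR = (1 + 0.578)/(1 − 0.578)

VSWR ≈ 3.74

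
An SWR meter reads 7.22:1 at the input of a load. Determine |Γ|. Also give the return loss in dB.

|Γ| ≈ 0.757; return loss ≈ 2.42 dB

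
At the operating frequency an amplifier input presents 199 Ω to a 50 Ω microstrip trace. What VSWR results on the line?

Γ = (199 − 50)/(199 + 50) = 0.598
VSWR = (1 + 0.598)/(1 − 0.598)

VSWR ≈ 3.98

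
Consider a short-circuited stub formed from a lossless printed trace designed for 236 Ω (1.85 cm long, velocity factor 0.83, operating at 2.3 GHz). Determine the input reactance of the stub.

X_in ≈ 435 Ω (inductive)

λ = v/f = 0.83·c / 2.3 GHz = 0.108 m
βl = 2π·l/λ = 2π × 0.171 = 61.5°
tan(βl) = 1.84
For a short-circuited stub, Z_in = jZ_0·tan(βl)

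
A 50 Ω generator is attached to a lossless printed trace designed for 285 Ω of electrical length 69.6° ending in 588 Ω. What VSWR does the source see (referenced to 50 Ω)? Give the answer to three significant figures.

tan(βl) = 2.69
Z_in = Z_0·(Z_L + jZ_0·tanβl)/(Z_0 + jZ_L·tanβl) = 152 − j78.5 Ω
Γ_s = (Z_in − Z_s)/(Z_in + Z_s) = (102 − j78.5)/(202 − j78.5), |Γ_s| = 0.594
VSWR = (1 + |Γ_s|)/(1 − |Γ_s|)

VSWR ≈ 3.93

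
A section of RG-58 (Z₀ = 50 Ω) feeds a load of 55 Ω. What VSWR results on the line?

VSWR ≈ 1.1

Γ = (55 − 50)/(55 + 50) = 0.0476
VSWR = (1 + 0.0476)/(1 − 0.0476)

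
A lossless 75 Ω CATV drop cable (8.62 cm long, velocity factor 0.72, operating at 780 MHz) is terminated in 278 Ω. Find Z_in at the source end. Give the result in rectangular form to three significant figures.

λ = v/f = 0.72·c / 780 MHz = 0.277 m
βl = 2π·l/λ = 2π × 0.311 = 112°
tan(βl) = tan(112°) = -2.47
Z_in = Z_0·(Z_L + jZ_0·tanβl)/(Z_0 + jZ_L·tanβl)
     = 75·(278 − j185)/(75 − j686)

Z_in ≈ 23.3 + j27.8 Ω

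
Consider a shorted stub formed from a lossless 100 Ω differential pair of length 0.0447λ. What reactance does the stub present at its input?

X_in ≈ 28.8 Ω (inductive)

βl = 2π × 0.0447 = 16.1°
tan(βl) = 0.288
For a shorted stub, Z_in = jZ_0·tan(βl)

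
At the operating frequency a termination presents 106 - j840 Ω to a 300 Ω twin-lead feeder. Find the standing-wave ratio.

Γ = (Z_L − Z_0)/(Z_L + Z_0) = (-194 − j840)/(406 − j840)
|Γ| = 862/933 = 0.924
VSWR = (1 + |Γ|)/(1 − |Γ|) = 1.92/0.076

VSWR ≈ 25.3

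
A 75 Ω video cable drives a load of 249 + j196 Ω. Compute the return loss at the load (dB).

Γ = (174 + j196)/(324 + j196), |Γ| = 0.692
RL = −20·log₁₀|Γ| = −20·log₁₀(0.692)

RL ≈ 3.2 dB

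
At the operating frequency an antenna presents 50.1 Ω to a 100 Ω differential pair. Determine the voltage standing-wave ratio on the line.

VSWR ≈ 2

Γ = (50.1 − 100)/(50.1 + 100) = -0.332
VSWR = (1 + 0.332)/(1 − 0.332)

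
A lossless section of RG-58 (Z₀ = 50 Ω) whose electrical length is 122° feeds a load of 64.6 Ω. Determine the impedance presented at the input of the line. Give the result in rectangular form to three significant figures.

tan(βl) = tan(122°) = -1.6
Z_in = Z_0·(Z_L + jZ_0·tanβl)/(Z_0 + jZ_L·tanβl)
     = 50·(64.6 − j80)/(50 − j103)

Z_in ≈ 43.6 + j10.2 Ω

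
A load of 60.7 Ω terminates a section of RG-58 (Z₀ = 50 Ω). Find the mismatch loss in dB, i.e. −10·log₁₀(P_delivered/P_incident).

mismatch loss ≈ 0.0408 dB

Γ = (60.7 − 50)/(60.7 + 50) = 0.0967
|Γ|² = 0.00934, so P_del/P_inc = 1 − |Γ|² = 0.991
ML = −10·log₁₀(1 − |Γ|²)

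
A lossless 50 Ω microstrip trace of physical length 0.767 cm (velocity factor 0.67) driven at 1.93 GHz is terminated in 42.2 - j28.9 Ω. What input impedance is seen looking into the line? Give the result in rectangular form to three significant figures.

λ = v/f = 0.67·c / 1.93 GHz = 0.104 m
βl = 2π·l/λ = 2π × 0.0736 = 26.5°
tan(βl) = tan(26.5°) = 0.499
Z_in = Z_0·(Z_L + jZ_0·tanβl)/(Z_0 + jZ_L·tanβl)
     = 50·(42.2 − j3.96)/(64.4 + j21.1)

Z_in ≈ 28.7 − j12.4 Ω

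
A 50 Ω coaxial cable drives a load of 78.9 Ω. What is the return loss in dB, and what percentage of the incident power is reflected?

Γ = (78.9 − 50)/(78.9 + 50) = 0.224
RL = −20·log₁₀(0.224) = 13 dB
P_refl/P_inc = |Γ|² = 0.0503

RL ≈ 13 dB; 5.03% of incident power reflected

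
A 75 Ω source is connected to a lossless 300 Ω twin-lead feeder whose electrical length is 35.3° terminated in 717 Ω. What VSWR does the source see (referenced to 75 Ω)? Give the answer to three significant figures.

VSWR ≈ 7.05

tan(βl) = 0.708
Z_in = Z_0·(Z_L + jZ_0·tanβl)/(Z_0 + jZ_L·tanβl) = 279 − j259 Ω
Γ_s = (Z_in − Z_s)/(Z_in + Z_s) = (204 − j259)/(354 − j259), |Γ_s| = 0.752
VSWR = (1 + |Γ_s|)/(1 − |Γ_s|)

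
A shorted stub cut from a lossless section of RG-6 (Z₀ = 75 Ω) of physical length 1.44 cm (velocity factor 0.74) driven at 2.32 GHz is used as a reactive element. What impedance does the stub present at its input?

λ = v/f = 0.74·c / 2.32 GHz = 0.0957 m
βl = 2π·l/λ = 2π × 0.15 = 54.2°
tan(βl) = 1.39
For a shorted stub, Z_in = jZ_0·tan(βl)

Z_in ≈ +j104 Ω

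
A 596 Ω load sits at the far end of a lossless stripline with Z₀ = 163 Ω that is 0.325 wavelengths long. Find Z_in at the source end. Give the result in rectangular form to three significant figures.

βl = 2π × 0.325 = 117°
tan(βl) = tan(117°) = -1.96
Z_in = Z_0·(Z_L + jZ_0·tanβl)/(Z_0 + jZ_L·tanβl)
     = 163·(596 − j320)/(163 − j1170)

Z_in ≈ 55.1 + j75.4 Ω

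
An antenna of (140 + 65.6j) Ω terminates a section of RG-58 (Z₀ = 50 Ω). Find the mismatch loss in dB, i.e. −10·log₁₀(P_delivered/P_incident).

mismatch loss ≈ 1.59 dB

Γ = (90 + j65.6)/(190 + j65.6), |Γ| = 0.554
|Γ|² = 0.307, so P_del/P_inc = 1 − |Γ|² = 0.693
ML = −10·log₁₀(1 − |Γ|²)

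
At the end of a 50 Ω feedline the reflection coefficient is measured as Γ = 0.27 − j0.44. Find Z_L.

Z_L = Z_0·(1 + Γ)/(1 − Γ) = 50·(1.27 − j0.44)/(0.73 + j0.44)

Z_L ≈ 50.5 − j60.6 Ω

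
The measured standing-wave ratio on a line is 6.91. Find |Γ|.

|Γ| ≈ 0.747

|Γ| = (S − 1)/(S + 1) = (6.91 − 1)/(6.91 + 1) = 5.91/7.91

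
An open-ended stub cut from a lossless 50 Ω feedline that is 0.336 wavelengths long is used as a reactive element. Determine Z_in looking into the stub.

Z_in ≈ +j30 Ω

βl = 2π × 0.336 = 121°
tan(βl) = -1.67
For an open-ended stub, Z_in = −jZ_0·cot(βl) = −jZ_0/tan(βl)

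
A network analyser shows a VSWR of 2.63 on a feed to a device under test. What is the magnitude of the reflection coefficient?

|Γ| = (S − 1)/(S + 1) = (2.63 − 1)/(2.63 + 1) = 1.63/3.63

|Γ| ≈ 0.449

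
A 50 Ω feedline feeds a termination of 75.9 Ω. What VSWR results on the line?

VSWR ≈ 1.52

For a purely resistive load, VSWR = R_L/Z_0 or Z_0/R_L (whichever > 1) = 75.9/50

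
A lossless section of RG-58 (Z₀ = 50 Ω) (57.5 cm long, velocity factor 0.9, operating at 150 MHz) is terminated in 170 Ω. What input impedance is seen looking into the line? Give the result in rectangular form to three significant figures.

λ = v/f = 0.9·c / 150 MHz = 1.8 m
βl = 2π·l/λ = 2π × 0.319 = 115°
tan(βl) = tan(115°) = -2.14
Z_in = Z_0·(Z_L + jZ_0·tanβl)/(Z_0 + jZ_L·tanβl)
     = 50·(170 − j107)/(50 − j365)

Z_in ≈ 17.6 + j20.9 Ω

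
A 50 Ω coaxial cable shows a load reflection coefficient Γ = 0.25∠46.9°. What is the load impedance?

Z_L ≈ 65 + j25.3 Ω

Z_L = Z_0·(1 + Γ)/(1 − Γ) = 50·(1.17 + j0.183)/(0.829 − j0.183)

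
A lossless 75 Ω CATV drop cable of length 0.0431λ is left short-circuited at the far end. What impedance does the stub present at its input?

Z_in ≈ +j20.8 Ω

βl = 2π × 0.0431 = 15.5°
tan(βl) = 0.278
For a short-circuited stub, Z_in = jZ_0·tan(βl)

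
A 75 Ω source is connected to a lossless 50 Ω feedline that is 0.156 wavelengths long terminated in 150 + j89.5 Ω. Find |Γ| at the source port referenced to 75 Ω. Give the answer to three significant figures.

βl = 2π × 0.156 = 56.2°
tan(βl) = 1.49
Z_in = Z_0·(Z_L + jZ_0·tanβl)/(Z_0 + jZ_L·tanβl) = 21.2 − j41.4 Ω
Γ_s = (Z_in − Z_s)/(Z_in + Z_s) = (-53.8 − j41.4)/(96.2 − j41.4), |Γ_s| = 0.648

|Γ| ≈ 0.648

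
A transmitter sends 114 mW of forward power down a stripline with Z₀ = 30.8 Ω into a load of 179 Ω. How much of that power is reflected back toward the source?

Γ = (179 − 30.8)/(179 + 30.8) = 0.706
|Γ|² = 0.499
P_refl = |Γ|²·P_inc = 56.9 mW, P_del = (1 − |Γ|²)·P_inc = 57.1 mW

P_reflected ≈ 56.9 mW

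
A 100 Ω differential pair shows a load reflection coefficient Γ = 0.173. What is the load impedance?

Z_L ≈ 142 Ω

Z_L = Z_0·(1 + Γ)/(1 − Γ) = 100·(1.17)/(0.827)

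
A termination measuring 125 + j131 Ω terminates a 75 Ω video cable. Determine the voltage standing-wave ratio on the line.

VSWR ≈ 3.84

Γ = (Z_L − Z_0)/(Z_L + Z_0) = (50 + j131)/(200 + j131)
|Γ| = 140/239 = 0.586
VSWR = (1 + |Γ|)/(1 − |Γ|) = 1.59/0.414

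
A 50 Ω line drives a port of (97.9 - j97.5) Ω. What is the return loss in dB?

Γ = (47.9 − j97.5)/(147.9 − j97.5), |Γ| = 0.613
RL = −20·log₁₀|Γ| = −20·log₁₀(0.613)

RL ≈ 4.25 dB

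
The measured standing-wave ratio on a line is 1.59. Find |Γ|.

|Γ| ≈ 0.228

|Γ| = (S − 1)/(S + 1) = (1.59 − 1)/(1.59 + 1) = 0.59/2.59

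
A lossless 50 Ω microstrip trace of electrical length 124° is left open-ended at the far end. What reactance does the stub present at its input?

X_in ≈ 33.7 Ω (inductive)

tan(βl) = -1.48
For an open-ended stub, Z_in = −jZ_0·cot(βl) = −jZ_0/tan(βl)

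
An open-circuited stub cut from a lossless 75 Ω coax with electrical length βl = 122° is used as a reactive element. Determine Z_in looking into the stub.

tan(βl) = -1.6
For an open-circuited stub, Z_in = −jZ_0·cot(βl) = −jZ_0/tan(βl)

Z_in ≈ +j46.9 Ω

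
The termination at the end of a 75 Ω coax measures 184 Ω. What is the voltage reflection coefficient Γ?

Γ = (Z_L − Z_0)/(Z_L + Z_0) = (184 − 75)/(184 + 75) = 109/259

Γ = 0.421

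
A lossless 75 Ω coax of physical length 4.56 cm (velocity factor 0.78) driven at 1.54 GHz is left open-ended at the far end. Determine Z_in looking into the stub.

λ = v/f = 0.78·c / 1.54 GHz = 0.152 m
βl = 2π·l/λ = 2π × 0.3 = 108°
tan(βl) = -3.07
For an open-ended stub, Z_in = −jZ_0·cot(βl) = −jZ_0/tan(βl)

Z_in ≈ +j24.4 Ω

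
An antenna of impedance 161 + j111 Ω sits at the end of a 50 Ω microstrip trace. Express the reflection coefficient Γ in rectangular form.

Γ ≈ 0.629 + j0.195

Γ = (Z_L − Z_0)/(Z_L + Z_0) = (111 + j111)/(211 + j111)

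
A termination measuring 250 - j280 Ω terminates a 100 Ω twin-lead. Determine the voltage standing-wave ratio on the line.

Γ = (Z_L − Z_0)/(Z_L + Z_0) = (150 − j280)/(350 − j280)
|Γ| = 318/448 = 0.709
VSWR = (1 + |Γ|)/(1 − |Γ|) = 1.71/0.291

VSWR ≈ 5.87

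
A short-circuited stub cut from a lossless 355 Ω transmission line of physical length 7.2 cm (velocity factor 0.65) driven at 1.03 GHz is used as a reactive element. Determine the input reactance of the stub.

λ = v/f = 0.65·c / 1.03 GHz = 0.189 m
βl = 2π·l/λ = 2π × 0.38 = 137°
tan(βl) = -0.935
For a short-circuited stub, Z_in = jZ_0·tan(βl)

X_in ≈ -332 Ω (capacitive)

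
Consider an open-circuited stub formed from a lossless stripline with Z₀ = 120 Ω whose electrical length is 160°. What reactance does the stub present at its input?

tan(βl) = -0.364
For an open-circuited stub, Z_in = −jZ_0·cot(βl) = −jZ_0/tan(βl)

X_in ≈ 330 Ω (inductive)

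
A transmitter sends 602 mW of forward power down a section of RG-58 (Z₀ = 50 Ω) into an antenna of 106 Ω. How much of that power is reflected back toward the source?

P_reflected ≈ 77.6 mW

Γ = (106 − 50)/(106 + 50) = 0.359
|Γ|² = 0.129
P_refl = |Γ|²·P_inc = 77.6 mW, P_del = (1 − |Γ|²)·P_inc = 524 mW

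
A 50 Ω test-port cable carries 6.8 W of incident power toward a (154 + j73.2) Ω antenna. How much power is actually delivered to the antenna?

|Γ| = |(104 + j73.2)/(204 + j73.2)| = 0.587
|Γ|² = 0.344
P_refl = |Γ|²·P_inc = 2.34 W, P_del = (1 − |Γ|²)·P_inc = 4.46 W

P_delivered ≈ 4.46 W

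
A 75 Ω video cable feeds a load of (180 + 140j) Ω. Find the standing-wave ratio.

VSWR ≈ 4.02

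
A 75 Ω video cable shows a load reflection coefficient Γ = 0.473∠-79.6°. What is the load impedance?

Z_L = Z_0·(1 + Γ)/(1 − Γ) = 75·(1.09 − j0.465)/(0.915 + j0.465)

Z_L ≈ 55.3 − j66.3 Ω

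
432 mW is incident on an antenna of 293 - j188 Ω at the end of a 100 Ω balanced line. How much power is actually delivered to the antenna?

|Γ| = |(193 − j188)/(393 − j188)| = 0.618
|Γ|² = 0.382
P_refl = |Γ|²·P_inc = 165 mW, P_del = (1 − |Γ|²)·P_inc = 267 mW

P_delivered ≈ 267 mW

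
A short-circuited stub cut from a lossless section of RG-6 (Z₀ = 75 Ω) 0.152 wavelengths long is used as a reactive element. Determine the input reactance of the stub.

βl = 2π × 0.152 = 54.7°
tan(βl) = 1.41
For a short-circuited stub, Z_in = jZ_0·tan(βl)

X_in ≈ 106 Ω (inductive)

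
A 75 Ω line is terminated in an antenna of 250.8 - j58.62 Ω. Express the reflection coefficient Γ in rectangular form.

Γ = (Z_L − Z_0)/(Z_L + Z_0) = (175.8 − j58.62)/(325.8 − j58.62)

Γ ≈ 0.554 − j0.0802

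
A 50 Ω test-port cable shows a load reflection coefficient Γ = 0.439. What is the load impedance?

Z_L ≈ 128 Ω

Z_L = Z_0·(1 + Γ)/(1 − Γ) = 50·(1.44)/(0.561)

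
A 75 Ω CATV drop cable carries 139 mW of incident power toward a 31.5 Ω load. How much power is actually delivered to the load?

P_delivered ≈ 116 mW

Γ = (31.5 − 75)/(31.5 + 75) = -0.408
|Γ|² = 0.167
P_refl = |Γ|²·P_inc = 23.2 mW, P_del = (1 − |Γ|²)·P_inc = 116 mW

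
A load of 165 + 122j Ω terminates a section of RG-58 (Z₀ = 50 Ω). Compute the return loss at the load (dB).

Γ = (115 + j122)/(215 + j122), |Γ| = 0.678
RL = −20·log₁₀|Γ| = −20·log₁₀(0.678)

RL ≈ 3.37 dB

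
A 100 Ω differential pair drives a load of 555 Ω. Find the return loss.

Γ = (555 − 100)/(555 + 100) = 0.695
RL = −20·log₁₀|Γ| = −20·log₁₀(0.695)

RL ≈ 3.16 dB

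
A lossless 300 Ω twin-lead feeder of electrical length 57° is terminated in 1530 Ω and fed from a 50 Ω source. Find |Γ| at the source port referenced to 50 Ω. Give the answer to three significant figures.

tan(βl) = 1.54
Z_in = Z_0·(Z_L + jZ_0·tanβl)/(Z_0 + jZ_L·tanβl) = 82.3 − j184 Ω
Γ_s = (Z_in − Z_s)/(Z_in + Z_s) = (32.3 − j184)/(132 − j184), |Γ_s| = 0.825

|Γ| ≈ 0.825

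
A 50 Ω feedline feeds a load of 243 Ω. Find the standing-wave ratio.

For a purely resistive load, VSWR = R_L/Z_0 or Z_0/R_L (whichever > 1) = 243/50

VSWR ≈ 4.86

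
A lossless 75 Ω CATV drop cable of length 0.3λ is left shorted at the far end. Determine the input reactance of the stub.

βl = 2π × 0.3 = 108°
tan(βl) = -3.08
For a shorted stub, Z_in = jZ_0·tan(βl)

X_in ≈ -231 Ω (capacitive)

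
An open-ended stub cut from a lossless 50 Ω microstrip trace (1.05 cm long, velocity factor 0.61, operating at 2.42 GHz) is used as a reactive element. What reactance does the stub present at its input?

X_in ≈ -42 Ω (capacitive)

λ = v/f = 0.61·c / 2.42 GHz = 0.0756 m
βl = 2π·l/λ = 2π × 0.139 = 50°
tan(βl) = 1.19
For an open-ended stub, Z_in = −jZ_0·cot(βl) = −jZ_0/tan(βl)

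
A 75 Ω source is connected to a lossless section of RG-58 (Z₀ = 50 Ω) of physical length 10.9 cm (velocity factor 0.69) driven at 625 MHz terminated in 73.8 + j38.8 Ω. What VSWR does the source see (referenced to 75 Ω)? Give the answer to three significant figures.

λ = v/f = 0.69·c / 625 MHz = 0.331 m
βl = 2π·l/λ = 2π × 0.329 = 118°
tan(βl) = -1.84
Z_in = Z_0·(Z_L + jZ_0·tanβl)/(Z_0 + jZ_L·tanβl) = 24.4 + j5.34 Ω
Γ_s = (Z_in − Z_s)/(Z_in + Z_s) = (-50.6 + j5.34)/(99.4 + j5.34), |Γ_s| = 0.511
VSWR = (1 + |Γ_s|)/(1 − |Γ_s|)

VSWR ≈ 3.09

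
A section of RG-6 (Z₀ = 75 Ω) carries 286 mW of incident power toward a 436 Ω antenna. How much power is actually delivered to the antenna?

P_delivered ≈ 143 mW

Γ = (436 − 75)/(436 + 75) = 0.706
|Γ|² = 0.499
P_refl = |Γ|²·P_inc = 143 mW, P_del = (1 − |Γ|²)·P_inc = 143 mW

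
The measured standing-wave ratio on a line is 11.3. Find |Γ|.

|Γ| ≈ 0.837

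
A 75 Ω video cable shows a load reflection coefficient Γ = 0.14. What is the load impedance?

Z_L = Z_0·(1 + Γ)/(1 − Γ) = 75·(1.14)/(0.86)

Z_L ≈ 99.4 Ω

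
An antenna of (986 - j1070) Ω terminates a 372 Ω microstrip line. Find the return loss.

RL ≈ 2.93 dB

Γ = (614 − j1070)/(1358 − j1070), |Γ| = 0.714
RL = −20·log₁₀|Γ| = −20·log₁₀(0.714)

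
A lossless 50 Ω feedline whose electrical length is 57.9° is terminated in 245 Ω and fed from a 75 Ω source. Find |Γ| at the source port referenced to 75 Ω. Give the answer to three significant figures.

|Γ| ≈ 0.723

tan(βl) = 1.59
Z_in = Z_0·(Z_L + jZ_0·tanβl)/(Z_0 + jZ_L·tanβl) = 14 − j29.6 Ω
Γ_s = (Z_in − Z_s)/(Z_in + Z_s) = (-61 − j29.6)/(89 − j29.6), |Γ_s| = 0.723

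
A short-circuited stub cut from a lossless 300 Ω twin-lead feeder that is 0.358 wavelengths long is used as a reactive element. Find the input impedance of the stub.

βl = 2π × 0.358 = 129°
tan(βl) = -1.24
For a short-circuited stub, Z_in = jZ_0·tan(βl)

Z_in ≈ −j372 Ω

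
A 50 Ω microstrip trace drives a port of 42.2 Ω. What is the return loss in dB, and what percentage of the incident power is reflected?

RL ≈ 21.5 dB; 0.716% of incident power reflected

Γ = (42.2 − 50)/(42.2 + 50) = -0.0846
RL = −20·log₁₀(0.0846) = 21.5 dB
P_refl/P_inc = |Γ|² = 0.00716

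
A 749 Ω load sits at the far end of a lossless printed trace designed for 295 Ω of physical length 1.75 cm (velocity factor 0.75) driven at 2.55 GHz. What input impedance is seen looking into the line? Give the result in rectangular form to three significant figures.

Z_in ≈ 127 − j82.4 Ω

λ = v/f = 0.75·c / 2.55 GHz = 0.0882 m
βl = 2π·l/λ = 2π × 0.198 = 71.4°
tan(βl) = tan(71.4°) = 2.97
Z_in = Z_0·(Z_L + jZ_0·tanβl)/(Z_0 + jZ_L·tanβl)
     = 295·(749 + j877)/(295 + j2230)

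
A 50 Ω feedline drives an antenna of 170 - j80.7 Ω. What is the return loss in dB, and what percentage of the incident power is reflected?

RL ≈ 4.19 dB; 38.1% of incident power reflected

Γ = (120 − j80.7)/(220 − j80.7), |Γ| = 0.617
RL = −20·log₁₀(0.617) = 4.19 dB
P_refl/P_inc = |Γ|² = 0.381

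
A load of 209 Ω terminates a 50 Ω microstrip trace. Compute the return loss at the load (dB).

RL ≈ 4.24 dB

Γ = (209 − 50)/(209 + 50) = 0.614
RL = −20·log₁₀|Γ| = −20·log₁₀(0.614)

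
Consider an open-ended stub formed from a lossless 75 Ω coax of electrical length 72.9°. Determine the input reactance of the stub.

X_in ≈ -23.1 Ω (capacitive)

tan(βl) = 3.25
For an open-ended stub, Z_in = −jZ_0·cot(βl) = −jZ_0/tan(βl)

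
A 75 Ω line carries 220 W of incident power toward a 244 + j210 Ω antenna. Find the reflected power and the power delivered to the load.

P_reflected ≈ 110 W; P_delivered ≈ 110 W

|Γ| = |(169 + j210)/(319 + j210)| = 0.706
|Γ|² = 0.498
P_refl = |Γ|²·P_inc = 110 W, P_del = (1 − |Γ|²)·P_inc = 110 W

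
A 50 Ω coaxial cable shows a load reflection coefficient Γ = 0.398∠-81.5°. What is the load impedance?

Z_L = Z_0·(1 + Γ)/(1 − Γ) = 50·(1.06 − j0.394)/(0.941 + j0.394)

Z_L ≈ 40.4 − j37.8 Ω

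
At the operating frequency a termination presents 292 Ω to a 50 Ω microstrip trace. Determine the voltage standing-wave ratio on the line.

VSWR ≈ 5.84

Γ = (292 − 50)/(292 + 50) = 0.708
VSWR = (1 + 0.708)/(1 − 0.708)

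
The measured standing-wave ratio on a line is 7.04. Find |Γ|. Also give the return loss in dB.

|Γ| = (S − 1)/(S + 1) = (7.04 − 1)/(7.04 + 1) = 6.04/8.04
RL = −20·log₁₀|Γ| = −20·log₁₀(0.751)

|Γ| ≈ 0.751; return loss ≈ 2.48 dB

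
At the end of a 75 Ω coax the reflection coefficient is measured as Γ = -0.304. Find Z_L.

Z_L = Z_0·(1 + Γ)/(1 − Γ) = 75·(0.696)/(1.3)

Z_L ≈ 40 Ω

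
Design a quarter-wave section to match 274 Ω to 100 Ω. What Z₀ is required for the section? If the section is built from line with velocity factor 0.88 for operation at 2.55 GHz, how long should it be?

Z_qwt ≈ 166 Ω; length ≈ 2.59 cm

Z_qwt = √(Z_0·R_L) = √(100 × 274) = √27400
λ = 0.88·c/f = 0.104 m, so l = λ/4 = 0.0259 m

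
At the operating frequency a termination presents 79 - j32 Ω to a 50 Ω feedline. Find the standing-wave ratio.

Γ = (Z_L − Z_0)/(Z_L + Z_0) = (29 − j32)/(129 − j32)
|Γ| = 43.2/133 = 0.325
VSWR = (1 + |Γ|)/(1 − |Γ|) = 1.32/0.675

VSWR ≈ 1.96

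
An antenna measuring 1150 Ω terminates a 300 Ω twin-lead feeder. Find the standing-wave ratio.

Γ = (1150 − 300)/(1150 + 300) = 0.586
VSWR = (1 + 0.586)/(1 − 0.586)

VSWR ≈ 3.83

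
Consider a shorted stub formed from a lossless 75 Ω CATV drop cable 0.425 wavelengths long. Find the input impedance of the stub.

Z_in ≈ −j38.2 Ω

βl = 2π × 0.425 = 153°
tan(βl) = -0.51
For a shorted stub, Z_in = jZ_0·tan(βl)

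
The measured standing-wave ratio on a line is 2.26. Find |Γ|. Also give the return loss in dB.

|Γ| ≈ 0.387; return loss ≈ 8.26 dB

|Γ| = (S − 1)/(S + 1) = (2.26 − 1)/(2.26 + 1) = 1.26/3.26
RL = −20·log₁₀|Γ| = −20·log₁₀(0.387)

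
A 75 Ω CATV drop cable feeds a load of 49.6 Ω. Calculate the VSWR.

VSWR ≈ 1.51

Γ = (49.6 − 75)/(49.6 + 75) = -0.204
VSWR = (1 + 0.204)/(1 − 0.204)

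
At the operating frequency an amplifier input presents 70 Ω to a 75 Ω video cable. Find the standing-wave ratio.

Γ = (70 − 75)/(70 + 75) = -0.0345
VSWR = (1 + 0.0345)/(1 − 0.0345)

VSWR ≈ 1.07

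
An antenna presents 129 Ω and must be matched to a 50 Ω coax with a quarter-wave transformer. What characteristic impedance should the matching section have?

Z_qwt ≈ 80.3 Ω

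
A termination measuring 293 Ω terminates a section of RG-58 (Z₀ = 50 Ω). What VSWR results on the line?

VSWR ≈ 5.86

Γ = (293 − 50)/(293 + 50) = 0.708
VSWR = (1 + 0.708)/(1 − 0.708)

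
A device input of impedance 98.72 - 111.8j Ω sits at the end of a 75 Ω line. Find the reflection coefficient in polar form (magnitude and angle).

Γ ≈ 0.553 ∠ -45.3°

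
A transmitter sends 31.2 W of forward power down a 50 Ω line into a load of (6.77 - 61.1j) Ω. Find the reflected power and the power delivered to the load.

|Γ| = |(-43.23 − j61.1)/(56.77 − j61.1)| = 0.897
|Γ|² = 0.805
P_refl = |Γ|²·P_inc = 25.1 W, P_del = (1 − |Γ|²)·P_inc = 6.07 W

P_reflected ≈ 25.1 W; P_delivered ≈ 6.07 W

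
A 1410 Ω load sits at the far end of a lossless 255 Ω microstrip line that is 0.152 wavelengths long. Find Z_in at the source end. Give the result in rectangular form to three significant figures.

Z_in ≈ 68.1 − j172 Ω

βl = 2π × 0.152 = 54.7°
tan(βl) = tan(54.7°) = 1.41
Z_in = Z_0·(Z_L + jZ_0·tanβl)/(Z_0 + jZ_L·tanβl)
     = 255·(1410 + j360)/(255 + j1990)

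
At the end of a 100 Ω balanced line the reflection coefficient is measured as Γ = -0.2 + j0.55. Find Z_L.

Z_L = Z_0·(1 + Γ)/(1 − Γ) = 100·(0.8 + j0.55)/(1.2 − j0.55)

Z_L ≈ 37.7 + j63.1 Ω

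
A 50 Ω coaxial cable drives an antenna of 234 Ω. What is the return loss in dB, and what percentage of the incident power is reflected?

Γ = (234 − 50)/(234 + 50) = 0.648
RL = −20·log₁₀(0.648) = 3.77 dB
P_refl/P_inc = |Γ|² = 0.42

RL ≈ 3.77 dB; 42% of incident power reflected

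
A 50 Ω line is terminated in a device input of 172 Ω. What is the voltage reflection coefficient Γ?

Γ = 0.55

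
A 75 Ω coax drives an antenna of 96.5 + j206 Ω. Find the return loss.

RL ≈ 2.24 dB

Γ = (21.5 + j206)/(171.5 + j206), |Γ| = 0.773
RL = −20·log₁₀|Γ| = −20·log₁₀(0.773)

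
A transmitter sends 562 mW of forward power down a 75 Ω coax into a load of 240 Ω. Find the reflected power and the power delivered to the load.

Γ = (240 − 75)/(240 + 75) = 0.524
|Γ|² = 0.274
P_refl = |Γ|²·P_inc = 154 mW, P_del = (1 − |Γ|²)·P_inc = 408 mW

P_reflected ≈ 154 mW; P_delivered ≈ 408 mW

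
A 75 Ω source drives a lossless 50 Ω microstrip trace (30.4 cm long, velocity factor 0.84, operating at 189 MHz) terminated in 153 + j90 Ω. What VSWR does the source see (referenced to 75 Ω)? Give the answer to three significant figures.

VSWR ≈ 6.04

λ = v/f = 0.84·c / 189 MHz = 1.33 m
βl = 2π·l/λ = 2π × 0.228 = 82.1°
tan(βl) = 7.19
Z_in = Z_0·(Z_L + jZ_0·tanβl)/(Z_0 + jZ_L·tanβl) = 12.9 − j13.9 Ω
Γ_s = (Z_in − Z_s)/(Z_in + Z_s) = (-62.1 − j13.9)/(87.9 − j13.9), |Γ_s| = 0.716
VSWR = (1 + |Γ_s|)/(1 − |Γ_s|)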